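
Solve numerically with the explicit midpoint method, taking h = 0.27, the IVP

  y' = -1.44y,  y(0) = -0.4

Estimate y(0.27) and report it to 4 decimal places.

Midpoint: k1 = f(x_n, y_n); k2 = f(x_n + h/2, y_n + (h/2)·k1); y_{n+1} = y_n + h·k2.
x=0.000000, y=-0.400000:
  k1 = f(0.000000, -0.400000) = 0.576000
  k2 = f(0.135000, -0.322240) = 0.464026
  y ← -0.400000 + 0.27·0.464026 = -0.274713
y(0.27) ≈ -0.2747

-0.2747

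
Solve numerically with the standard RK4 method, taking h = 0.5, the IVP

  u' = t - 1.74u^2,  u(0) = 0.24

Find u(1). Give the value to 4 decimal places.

0.5315

RK4: k1 = f(t_n, u_n); k2 = f(t_n + h/2, u_n + (h/2)·k1); k3 = f(t_n + h/2, u_n + (h/2)·k2); k4 = f(t_n + h, u_n + h·k3); u_{n+1} = u_n + (h/6)·(k1 + 2k2 + 2k3 + k4).
t=0.000000, u=0.240000:
  k1 = f(0.000000, 0.240000) = -0.100224
  k2 = f(0.250000, 0.214944) = 0.169610
  k3 = f(0.250000, 0.282403) = 0.111233
  k4 = f(0.500000, 0.295616) = 0.347943
  u ← 0.240000 + (0.5/6)·(k1 + 2k2 + 2k3 + k4) = 0.307450
t=0.500000, u=0.307450:
  k1 = f(0.500000, 0.307450) = 0.335525
  k2 = f(0.750000, 0.391332) = 0.483535
  k3 = f(0.750000, 0.428334) = 0.430762
  k4 = f(1.000000, 0.522831) = 0.524367
  u ← 0.307450 + (0.5/6)·(k1 + 2k2 + 2k3 + k4) = 0.531491
u(1) ≈ 0.5315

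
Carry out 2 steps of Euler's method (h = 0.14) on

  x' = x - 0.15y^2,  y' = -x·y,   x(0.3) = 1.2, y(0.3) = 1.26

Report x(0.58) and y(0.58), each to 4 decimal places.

1.4984, 0.8524

Euler on (x,y): x_{n+1} = x_n + h·x', y_{n+1} = y_n + h·y'.
0.300000: (1.200000, 1.260000); f=(0.961860, -1.512000) → (1.334660, 1.048320)
0.440000: (1.334660, 1.048320); f=(1.169814, -1.399151) → (1.498434, 0.852439)
(x(0.58), y(0.58)) ≈ (1.4984, 0.8524)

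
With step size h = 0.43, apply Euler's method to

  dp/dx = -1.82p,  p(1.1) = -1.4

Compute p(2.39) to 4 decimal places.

-0.0144

Euler: p_{n+1} = p_n + h·f(x_n, p_n).
x=1.100000, p=-1.400000: f=2.548000 → p ← -1.400000 + 0.43·2.548000 = -0.304360
x=1.530000, p=-0.304360: f=0.553935 → p ← -0.304360 + 0.43·0.553935 = -0.066168
x=1.960000, p=-0.066168: f=0.120426 → p ← -0.066168 + 0.43·0.120426 = -0.014385
p(2.39) ≈ -0.0144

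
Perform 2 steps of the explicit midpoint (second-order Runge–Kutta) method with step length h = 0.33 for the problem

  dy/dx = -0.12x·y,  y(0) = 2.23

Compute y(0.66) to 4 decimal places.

2.1723

Midpoint: k1 = f(x_n, y_n); k2 = f(x_n + h/2, y_n + (h/2)·k1); y_{n+1} = y_n + h·k2.
x=0.000000, y=2.230000:
  k1 = f(0.000000, 2.230000) = 0.000000
  k2 = f(0.165000, 2.230000) = -0.044154
  y ← 2.230000 + 0.33·(-0.044154) = 2.215429
x=0.330000, y=2.215429:
  k1 = f(0.330000, 2.215429) = -0.087731
  k2 = f(0.495000, 2.200954) = -0.130737
  y ← 2.215429 + 0.33·(-0.130737) = 2.172286
y(0.66) ≈ 2.1723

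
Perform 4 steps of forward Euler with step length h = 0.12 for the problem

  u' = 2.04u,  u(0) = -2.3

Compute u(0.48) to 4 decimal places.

Euler: u_{n+1} = u_n + h·f(x_n, u_n).
x=0.000000, u=-2.300000: f=-4.692000 → u ← -2.300000 + 0.12·(-4.692000) = -2.863040
x=0.120000, u=-2.863040: f=-5.840602 → u ← -2.863040 + 0.12·(-5.840602) = -3.563912
x=0.240000, u=-3.563912: f=-7.270381 → u ← -3.563912 + 0.12·(-7.270381) = -4.436358
x=0.360000, u=-4.436358: f=-9.050170 → u ← -4.436358 + 0.12·(-9.050170) = -5.522378
u(0.48) ≈ -5.5224

-5.5224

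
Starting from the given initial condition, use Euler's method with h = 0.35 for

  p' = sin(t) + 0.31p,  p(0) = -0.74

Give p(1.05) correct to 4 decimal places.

Euler: p_{n+1} = p_n + h·f(t_n, p_n).
t=0.000000, p=-0.740000: f=-0.229400 → p ← -0.740000 + 0.35·(-0.229400) = -0.820290
t=0.350000, p=-0.820290: f=0.088608 → p ← -0.820290 + 0.35·0.088608 = -0.789277
t=0.700000, p=-0.789277: f=0.399542 → p ← -0.789277 + 0.35·0.399542 = -0.649438
p(1.05) ≈ -0.6494

-0.6494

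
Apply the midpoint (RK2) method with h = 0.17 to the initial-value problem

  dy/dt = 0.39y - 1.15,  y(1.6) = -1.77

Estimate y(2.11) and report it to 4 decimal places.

-2.8076

Midpoint: k1 = f(t_n, y_n); k2 = f(t_n + h/2, y_n + (h/2)·k1); y_{n+1} = y_n + h·k2.
t=1.600000, y=-1.770000:
  k1 = f(1.600000, -1.770000) = -1.840300
  k2 = f(1.685000, -1.926426) = -1.901306
  y ← -1.770000 + 0.17·(-1.901306) = -2.093222
t=1.770000, y=-2.093222:
  k1 = f(1.770000, -2.093222) = -1.966357
  k2 = f(1.855000, -2.260362) = -2.031541
  y ← -2.093222 + 0.17·(-2.031541) = -2.438584
t=1.940000, y=-2.438584:
  k1 = f(1.940000, -2.438584) = -2.101048
  k2 = f(2.025000, -2.617173) = -2.170698
  y ← -2.438584 + 0.17·(-2.170698) = -2.807603
y(2.11) ≈ -2.8076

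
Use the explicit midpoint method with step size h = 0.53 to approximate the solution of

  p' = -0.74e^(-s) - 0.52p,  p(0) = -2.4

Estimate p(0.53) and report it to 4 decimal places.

-2.0766

Midpoint: k1 = f(s_n, p_n); k2 = f(s_n + h/2, p_n + (h/2)·k1); p_{n+1} = p_n + h·k2.
s=0.000000, p=-2.400000:
  k1 = f(0.000000, -2.400000) = 0.508000
  k2 = f(0.265000, -2.265380) = 0.610265
  p ← -2.400000 + 0.53·0.610265 = -2.076559
p(0.53) ≈ -2.0766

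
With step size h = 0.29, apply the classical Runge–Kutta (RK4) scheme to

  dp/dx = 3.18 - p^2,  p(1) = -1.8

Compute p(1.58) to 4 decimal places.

RK4: k1 = f(x_n, p_n); k2 = f(x_n + h/2, p_n + (h/2)·k1); k3 = f(x_n + h/2, p_n + (h/2)·k2); k4 = f(x_n + h, p_n + h·k3); p_{n+1} = p_n + (h/6)·(k1 + 2k2 + 2k3 + k4).
x=1.000000, p=-1.800000:
  k1 = f(1.000000, -1.800000) = -0.060000
  k2 = f(1.145000, -1.808700) = -0.091396
  k3 = f(1.145000, -1.813252) = -0.107884
  k4 = f(1.290000, -1.831286) = -0.173610
  p ← -1.800000 + (0.29/6)·(k1 + 2k2 + 2k3 + k4) = -1.830555
x=1.290000, p=-1.830555:
  k1 = f(1.290000, -1.830555) = -0.170931
  k2 = f(1.435000, -1.855340) = -0.262286
  k3 = f(1.435000, -1.868586) = -0.311615
  k4 = f(1.580000, -1.920923) = -0.509946
  p ← -1.830555 + (0.29/6)·(k1 + 2k2 + 2k3 + k4) = -1.918941
p(1.58) ≈ -1.9189

-1.9189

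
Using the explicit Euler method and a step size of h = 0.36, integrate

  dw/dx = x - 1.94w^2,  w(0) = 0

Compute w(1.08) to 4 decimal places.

Euler: w_{n+1} = w_n + h·f(x_n, w_n).
x=0.000000, w=0.000000: f=0.000000 → w ← 0.000000 + 0.36·0.000000 = 0.000000
x=0.360000, w=0.000000: f=0.360000 → w ← 0.000000 + 0.36·0.360000 = 0.129600
x=0.720000, w=0.129600: f=0.687415 → w ← 0.129600 + 0.36·0.687415 = 0.377070
w(1.08) ≈ 0.3771

0.3771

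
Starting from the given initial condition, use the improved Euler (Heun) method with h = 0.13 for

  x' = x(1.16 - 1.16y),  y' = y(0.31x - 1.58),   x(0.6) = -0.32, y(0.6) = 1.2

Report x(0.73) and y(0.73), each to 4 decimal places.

Heun on (x,y): k1 = f(t_n, state_n); k2 = f(t_n + h, state_n + h·k1); state_{n+1} = state_n + (h/2)·(k1 + k2).
0.600000: (-0.320000, 1.200000)
  k1 = (0.074240, -2.015040)
  predictor → (-0.310349, 0.938045)
  k2 = (-0.022304, -1.572358)
  → (-0.316624, 0.966819)
(x(0.73), y(0.73)) ≈ (-0.3166, 0.9668)

-0.3166, 0.9668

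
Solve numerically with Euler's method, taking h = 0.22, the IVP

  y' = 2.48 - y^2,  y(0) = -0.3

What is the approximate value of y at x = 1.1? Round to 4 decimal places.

1.5215

Euler: y_{n+1} = y_n + h·f(x_n, y_n).
x=0.000000, y=-0.300000: f=2.390000 → y ← -0.300000 + 0.22·2.390000 = 0.225800
x=0.220000, y=0.225800: f=2.429014 → y ← 0.225800 + 0.22·2.429014 = 0.760183
x=0.440000, y=0.760183: f=1.902122 → y ← 0.760183 + 0.22·1.902122 = 1.178650
x=0.660000, y=1.178650: f=1.090784 → y ← 1.178650 + 0.22·1.090784 = 1.418622
x=0.880000, y=1.418622: f=0.467510 → y ← 1.418622 + 0.22·0.467510 = 1.521475
y(1.1) ≈ 1.5215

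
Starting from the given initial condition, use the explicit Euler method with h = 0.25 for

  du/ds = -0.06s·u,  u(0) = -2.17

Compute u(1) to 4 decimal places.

-2.1215

Euler: u_{n+1} = u_n + h·f(s_n, u_n).
s=0.000000, u=-2.170000: f=0.000000 → u ← -2.170000 + 0.25·0.000000 = -2.170000
s=0.250000, u=-2.170000: f=0.032550 → u ← -2.170000 + 0.25·0.032550 = -2.161862
s=0.500000, u=-2.161862: f=0.064856 → u ← -2.161862 + 0.25·0.064856 = -2.145649
s=0.750000, u=-2.145649: f=0.096554 → u ← -2.145649 + 0.25·0.096554 = -2.121510
u(1) ≈ -2.1215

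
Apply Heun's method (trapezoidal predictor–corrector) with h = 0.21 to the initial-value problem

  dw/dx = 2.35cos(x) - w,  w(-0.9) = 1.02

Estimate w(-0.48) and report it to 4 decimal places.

1.2948

Heun: k1 = f(x_n, w_n); k2 = f(x_n + h, w_n + h·k1); w_{n+1} = w_n + (h/2)·(k1 + k2).
x=-0.900000, w=1.020000:
  k1 = f(-0.900000, 1.020000) = 0.440783
  k2 = f(-0.690000, 1.112565) = 0.699864
  w ← 1.020000 + (0.21/2)·(0.440783 + 0.699864) = 1.139768
x=-0.690000, w=1.139768:
  k1 = f(-0.690000, 1.139768) = 0.672660
  k2 = f(-0.480000, 1.281027) = 0.803411
  w ← 1.139768 + (0.21/2)·(0.672660 + 0.803411) = 1.294755
w(-0.48) ≈ 1.2948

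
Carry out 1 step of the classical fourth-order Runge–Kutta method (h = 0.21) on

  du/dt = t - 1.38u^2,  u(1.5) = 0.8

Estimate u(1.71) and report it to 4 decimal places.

0.9213

RK4: k1 = f(t_n, u_n); k2 = f(t_n + h/2, u_n + (h/2)·k1); k3 = f(t_n + h/2, u_n + (h/2)·k2); k4 = f(t_n + h, u_n + h·k3); u_{n+1} = u_n + (h/6)·(k1 + 2k2 + 2k3 + k4).
t=1.500000, u=0.800000:
  k1 = f(1.500000, 0.800000) = 0.616800
  k2 = f(1.605000, 0.864764) = 0.573013
  k3 = f(1.605000, 0.860166) = 0.583957
  k4 = f(1.710000, 0.922631) = 0.535278
  u ← 0.800000 + (0.21/6)·(k1 + 2k2 + 2k3 + k4) = 0.921311
u(1.71) ≈ 0.9213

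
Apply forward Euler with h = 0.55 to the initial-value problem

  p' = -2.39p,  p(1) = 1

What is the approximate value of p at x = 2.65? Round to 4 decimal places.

Euler: p_{n+1} = p_n + h·f(x_n, p_n).
x=1.000000, p=1.000000: f=-2.390000 → p ← 1.000000 + 0.55·(-2.390000) = -0.314500
x=1.550000, p=-0.314500: f=0.751655 → p ← -0.314500 + 0.55·0.751655 = 0.098910
x=2.100000, p=0.098910: f=-0.236395 → p ← 0.098910 + 0.55·(-0.236395) = -0.031107
p(2.65) ≈ -0.0311

-0.0311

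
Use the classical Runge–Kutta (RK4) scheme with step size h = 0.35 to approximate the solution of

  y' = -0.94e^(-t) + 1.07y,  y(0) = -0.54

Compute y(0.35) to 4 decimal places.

RK4: k1 = f(t_n, y_n); k2 = f(t_n + h/2, y_n + (h/2)·k1); k3 = f(t_n + h/2, y_n + (h/2)·k2); k4 = f(t_n + h, y_n + h·k3); y_{n+1} = y_n + (h/6)·(k1 + 2k2 + 2k3 + k4).
t=0.000000, y=-0.540000:
  k1 = f(0.000000, -0.540000) = -1.517800
  k2 = f(0.175000, -0.805615) = -1.651098
  k3 = f(0.175000, -0.828942) = -1.676058
  k4 = f(0.350000, -1.126620) = -1.867890
  y ← -0.540000 + (0.35/6)·(k1 + 2k2 + 2k3 + k4) = -1.125667
y(0.35) ≈ -1.1257

-1.1257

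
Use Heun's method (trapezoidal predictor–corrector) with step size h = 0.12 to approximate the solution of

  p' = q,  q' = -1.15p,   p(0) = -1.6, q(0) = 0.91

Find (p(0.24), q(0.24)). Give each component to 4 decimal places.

-1.3305, 1.3179

Heun on (p,q): k1 = f(x_n, state_n); k2 = f(x_n + h, state_n + h·k1); state_{n+1} = state_n + (h/2)·(k1 + k2).
0.000000: (-1.600000, 0.910000)
  k1 = (0.910000, 1.840000)
  predictor → (-1.490800, 1.130800)
  k2 = (1.130800, 1.714420)
  → (-1.477552, 1.123265)
0.120000: (-1.477552, 1.123265)
  k1 = (1.123265, 1.699185)
  predictor → (-1.342760, 1.327167)
  k2 = (1.327167, 1.544174)
  → (-1.330526, 1.317867)
(p(0.24), q(0.24)) ≈ (-1.3305, 1.3179)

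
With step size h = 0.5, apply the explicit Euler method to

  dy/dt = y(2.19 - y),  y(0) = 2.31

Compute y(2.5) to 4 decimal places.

2.1900

Euler: y_{n+1} = y_n + h·f(t_n, y_n).
t=0.000000, y=2.310000: f=-0.277200 → y ← 2.310000 + 0.5·(-0.277200) = 2.171400
t=0.500000, y=2.171400: f=0.040388 → y ← 2.171400 + 0.5·0.040388 = 2.191594
t=1.000000, y=2.191594: f=-0.003493 → y ← 2.191594 + 0.5·(-0.003493) = 2.189847
t=1.500000, y=2.189847: f=0.000334 → y ← 2.189847 + 0.5·0.000334 = 2.190014
t=2.000000, y=2.190014: f=-0.000032 → y ← 2.190014 + 0.5·(-0.000032) = 2.189999
y(2.5) ≈ 2.1900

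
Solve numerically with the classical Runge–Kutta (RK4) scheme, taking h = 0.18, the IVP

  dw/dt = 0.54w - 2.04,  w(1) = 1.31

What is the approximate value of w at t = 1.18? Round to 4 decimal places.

RK4: k1 = f(t_n, w_n); k2 = f(t_n + h/2, w_n + (h/2)·k1); k3 = f(t_n + h/2, w_n + (h/2)·k2); k4 = f(t_n + h, w_n + h·k3); w_{n+1} = w_n + (h/6)·(k1 + 2k2 + 2k3 + k4).
t=1.000000, w=1.310000:
  k1 = f(1.000000, 1.310000) = -1.332600
  k2 = f(1.090000, 1.190066) = -1.397364
  k3 = f(1.090000, 1.184237) = -1.400512
  k4 = f(1.180000, 1.057908) = -1.468730
  w ← 1.310000 + (0.18/6)·(k1 + 2k2 + 2k3 + k4) = 1.058088
w(1.18) ≈ 1.0581

1.0581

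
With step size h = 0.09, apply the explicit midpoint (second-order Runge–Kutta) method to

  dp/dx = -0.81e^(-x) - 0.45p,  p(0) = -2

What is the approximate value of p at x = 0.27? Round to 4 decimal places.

-1.9510

Midpoint: k1 = f(x_n, p_n); k2 = f(x_n + h/2, p_n + (h/2)·k1); p_{n+1} = p_n + h·k2.
x=0.000000, p=-2.000000:
  k1 = f(0.000000, -2.000000) = 0.090000
  k2 = f(0.045000, -1.995950) = 0.123820
  p ← -2.000000 + 0.09·0.123820 = -1.988856
x=0.090000, p=-1.988856:
  k1 = f(0.090000, -1.988856) = 0.154701
  k2 = f(0.135000, -1.981895) = 0.184143
  p ← -1.988856 + 0.09·0.184143 = -1.972283
x=0.180000, p=-1.972283:
  k1 = f(0.180000, -1.972283) = 0.210959
  k2 = f(0.225000, -1.962790) = 0.236457
  p ← -1.972283 + 0.09·0.236457 = -1.951002
p(0.27) ≈ -1.9510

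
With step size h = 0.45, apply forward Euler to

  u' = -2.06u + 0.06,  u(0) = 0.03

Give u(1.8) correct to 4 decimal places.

Euler: u_{n+1} = u_n + h·f(t_n, u_n).
t=0.000000, u=0.030000: f=-0.001800 → u ← 0.030000 + 0.45·(-0.001800) = 0.029190
t=0.450000, u=0.029190: f=-0.000131 → u ← 0.029190 + 0.45·(-0.000131) = 0.029131
t=0.900000, u=0.029131: f=-0.000010 → u ← 0.029131 + 0.45·(-0.000010) = 0.029127
t=1.350000, u=0.029127: f=-0.000001 → u ← 0.029127 + 0.45·(-0.000001) = 0.029126
u(1.8) ≈ 0.0291

0.0291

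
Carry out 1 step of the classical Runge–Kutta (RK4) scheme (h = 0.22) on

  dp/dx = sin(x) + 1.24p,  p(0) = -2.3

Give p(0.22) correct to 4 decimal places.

RK4: k1 = f(x_n, p_n); k2 = f(x_n + h/2, p_n + (h/2)·k1); k3 = f(x_n + h/2, p_n + (h/2)·k2); k4 = f(x_n + h, p_n + h·k3); p_{n+1} = p_n + (h/6)·(k1 + 2k2 + 2k3 + k4).
x=0.000000, p=-2.300000:
  k1 = f(0.000000, -2.300000) = -2.852000
  k2 = f(0.110000, -2.613720) = -3.131234
  k3 = f(0.110000, -2.644436) = -3.169322
  k4 = f(0.220000, -2.997251) = -3.498361
  p ← -2.300000 + (0.22/6)·(k1 + 2k2 + 2k3 + k4) = -2.994887
p(0.22) ≈ -2.9949

-2.9949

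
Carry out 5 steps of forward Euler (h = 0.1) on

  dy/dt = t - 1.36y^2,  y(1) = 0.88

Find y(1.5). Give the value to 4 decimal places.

0.9420

Euler: y_{n+1} = y_n + h·f(t_n, y_n).
t=1.000000, y=0.880000: f=-0.053184 → y ← 0.880000 + 0.1·(-0.053184) = 0.874682
t=1.100000, y=0.874682: f=0.059508 → y ← 0.874682 + 0.1·0.059508 = 0.880632
t=1.200000, y=0.880632: f=0.145302 → y ← 0.880632 + 0.1·0.145302 = 0.895163
t=1.300000, y=0.895163: f=0.210210 → y ← 0.895163 + 0.1·0.210210 = 0.916184
t=1.400000, y=0.916184: f=0.258426 → y ← 0.916184 + 0.1·0.258426 = 0.942026
y(1.5) ≈ 0.9420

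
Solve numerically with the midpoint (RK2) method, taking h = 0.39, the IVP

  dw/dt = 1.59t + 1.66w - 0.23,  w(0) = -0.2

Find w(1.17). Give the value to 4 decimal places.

Midpoint: k1 = f(t_n, w_n); k2 = f(t_n + h/2, w_n + (h/2)·k1); w_{n+1} = w_n + h·k2.
t=0.000000, w=-0.200000:
  k1 = f(0.000000, -0.200000) = -0.562000
  k2 = f(0.195000, -0.309590) = -0.433869
  w ← -0.200000 + 0.39·(-0.433869) = -0.369209
t=0.390000, w=-0.369209:
  k1 = f(0.390000, -0.369209) = -0.222787
  k2 = f(0.585000, -0.412653) = 0.015147
  w ← -0.369209 + 0.39·0.015147 = -0.363302
t=0.780000, w=-0.363302:
  k1 = f(0.780000, -0.363302) = 0.407119
  k2 = f(0.975000, -0.283914) = 0.848953
  w ← -0.363302 + 0.39·0.848953 = -0.032210
w(1.17) ≈ -0.0322

-0.0322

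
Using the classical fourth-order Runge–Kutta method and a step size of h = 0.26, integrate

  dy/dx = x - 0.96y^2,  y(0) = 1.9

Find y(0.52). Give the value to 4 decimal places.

RK4: k1 = f(x_n, y_n); k2 = f(x_n + h/2, y_n + (h/2)·k1); k3 = f(x_n + h/2, y_n + (h/2)·k2); k4 = f(x_n + h, y_n + h·k3); y_{n+1} = y_n + (h/6)·(k1 + 2k2 + 2k3 + k4).
x=0.000000, y=1.900000:
  k1 = f(0.000000, 1.900000) = -3.465600
  k2 = f(0.130000, 1.449472) = -1.886930
  k3 = f(0.130000, 1.654699) = -2.498508
  k4 = f(0.260000, 1.250388) = -1.240931
  y ← 1.900000 + (0.26/6)·(k1 + 2k2 + 2k3 + k4) = 1.315979
x=0.260000, y=1.315979:
  k1 = f(0.260000, 1.315979) = -1.402529
  k2 = f(0.390000, 1.133650) = -0.843756
  k3 = f(0.390000, 1.206291) = -1.006932
  k4 = f(0.520000, 1.054177) = -0.546837
  y ← 1.315979 + (0.26/6)·(k1 + 2k2 + 2k3 + k4) = 1.071114
y(0.52) ≈ 1.0711

1.0711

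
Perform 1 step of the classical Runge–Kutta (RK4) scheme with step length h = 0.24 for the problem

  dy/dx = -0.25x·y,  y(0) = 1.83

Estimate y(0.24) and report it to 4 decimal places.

1.8169

RK4: k1 = f(x_n, y_n); k2 = f(x_n + h/2, y_n + (h/2)·k1); k3 = f(x_n + h/2, y_n + (h/2)·k2); k4 = f(x_n + h, y_n + h·k3); y_{n+1} = y_n + (h/6)·(k1 + 2k2 + 2k3 + k4).
x=0.000000, y=1.830000:
  k1 = f(0.000000, 1.830000) = 0.000000
  k2 = f(0.120000, 1.830000) = -0.054900
  k3 = f(0.120000, 1.823412) = -0.054702
  k4 = f(0.240000, 1.816871) = -0.109012
  y ← 1.830000 + (0.24/6)·(k1 + 2k2 + 2k3 + k4) = 1.816871
y(0.24) ≈ 1.8169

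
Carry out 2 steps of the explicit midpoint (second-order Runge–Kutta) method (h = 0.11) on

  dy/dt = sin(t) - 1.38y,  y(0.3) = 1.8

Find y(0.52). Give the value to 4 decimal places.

Midpoint: k1 = f(t_n, y_n); k2 = f(t_n + h/2, y_n + (h/2)·k1); y_{n+1} = y_n + h·k2.
t=0.300000, y=1.800000:
  k1 = f(0.300000, 1.800000) = -2.188480
  k2 = f(0.355000, 1.679634) = -1.970304
  y ← 1.800000 + 0.11·(-1.970304) = 1.583267
t=0.410000, y=1.583267:
  k1 = f(0.410000, 1.583267) = -1.786299
  k2 = f(0.465000, 1.485020) = -1.600905
  y ← 1.583267 + 0.11·(-1.600905) = 1.407167
y(0.52) ≈ 1.4072

1.4072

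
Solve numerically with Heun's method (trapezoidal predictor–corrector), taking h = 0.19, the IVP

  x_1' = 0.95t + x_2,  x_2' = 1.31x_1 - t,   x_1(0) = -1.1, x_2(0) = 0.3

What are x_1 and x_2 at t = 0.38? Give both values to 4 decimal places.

Heun on (x_1,x_2): k1 = f(t_n, state_n); k2 = f(t_n + h, state_n + h·k1); state_{n+1} = state_n + (h/2)·(k1 + k2).
0.000000: (-1.100000, 0.300000)
  k1 = (0.300000, -1.441000)
  predictor → (-1.043000, 0.026210)
  k2 = (0.206710, -1.556330)
  → (-1.051863, 0.015254)
0.190000: (-1.051863, 0.015254)
  k1 = (0.195754, -1.567940)
  predictor → (-1.014669, -0.282655)
  k2 = (0.078345, -1.709217)
  → (-1.025823, -0.296076)
(x_1(0.38), x_2(0.38)) ≈ (-1.0258, -0.2961)

-1.0258, -0.2961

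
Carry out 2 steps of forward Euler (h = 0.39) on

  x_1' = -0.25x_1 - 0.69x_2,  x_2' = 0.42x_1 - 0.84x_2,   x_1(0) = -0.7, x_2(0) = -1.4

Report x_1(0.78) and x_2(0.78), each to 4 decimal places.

Euler on (x_1,x_2): x_1_{n+1} = x_1_n + h·x_1', x_2_{n+1} = x_2_n + h·x_2'.
0.000000: (-0.700000, -1.400000); f=(1.141000, 0.882000) → (-0.255010, -1.056020)
0.390000: (-0.255010, -1.056020); f=(0.792406, 0.779953) → (0.054028, -0.751838)
(x_1(0.78), x_2(0.78)) ≈ (0.0540, -0.7518)

0.0540, -0.7518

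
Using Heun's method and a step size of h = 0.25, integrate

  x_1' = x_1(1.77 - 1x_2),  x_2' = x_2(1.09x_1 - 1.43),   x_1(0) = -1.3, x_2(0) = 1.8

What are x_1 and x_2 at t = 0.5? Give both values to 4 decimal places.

Heun on (x_1,x_2): k1 = f(t_n, state_n); k2 = f(t_n + h, state_n + h·k1); state_{n+1} = state_n + (h/2)·(k1 + k2).
0.000000: (-1.300000, 1.800000)
  k1 = (0.039000, -5.124600)
  predictor → (-1.290250, 0.518850)
  k2 = (-1.614296, -1.471652)
  → (-1.496912, 0.975469)
0.250000: (-1.496912, 0.975469)
  k1 = (-1.189344, -2.986528)
  predictor → (-1.794248, 0.228837)
  k2 = (-2.765229, -0.774779)
  → (-1.991234, 0.505305)
(x_1(0.5), x_2(0.5)) ≈ (-1.9912, 0.5053)

-1.9912, 0.5053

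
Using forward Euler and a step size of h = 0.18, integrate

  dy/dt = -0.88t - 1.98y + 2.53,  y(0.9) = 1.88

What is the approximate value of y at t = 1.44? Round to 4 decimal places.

Euler: y_{n+1} = y_n + h·f(t_n, y_n).
t=0.900000, y=1.880000: f=-1.984400 → y ← 1.880000 + 0.18·(-1.984400) = 1.522808
t=1.080000, y=1.522808: f=-1.435560 → y ← 1.522808 + 0.18·(-1.435560) = 1.264407
t=1.260000, y=1.264407: f=-1.082326 → y ← 1.264407 + 0.18·(-1.082326) = 1.069588
y(1.44) ≈ 1.0696

1.0696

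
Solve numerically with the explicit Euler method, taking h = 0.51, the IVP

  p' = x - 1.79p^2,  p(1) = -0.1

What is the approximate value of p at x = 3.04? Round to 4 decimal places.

Euler: p_{n+1} = p_n + h·f(x_n, p_n).
x=1.000000, p=-0.100000: f=0.982100 → p ← -0.100000 + 0.51·0.982100 = 0.400871
x=1.510000, p=0.400871: f=1.222351 → p ← 0.400871 + 0.51·1.222351 = 1.024270
x=2.020000, p=1.024270: f=0.142058 → p ← 1.024270 + 0.51·0.142058 = 1.096720
x=2.530000, p=1.096720: f=0.376998 → p ← 1.096720 + 0.51·0.376998 = 1.288989
p(3.04) ≈ 1.2890

1.2890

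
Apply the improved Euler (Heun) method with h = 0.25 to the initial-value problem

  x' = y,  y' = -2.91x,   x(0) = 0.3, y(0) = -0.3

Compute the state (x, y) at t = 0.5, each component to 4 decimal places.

0.0570, -0.5902

Heun on (x,y): k1 = f(t_n, state_n); k2 = f(t_n + h, state_n + h·k1); state_{n+1} = state_n + (h/2)·(k1 + k2).
0.000000: (0.300000, -0.300000)
  k1 = (-0.300000, -0.873000)
  predictor → (0.225000, -0.518250)
  k2 = (-0.518250, -0.654750)
  → (0.197719, -0.490969)
0.250000: (0.197719, -0.490969)
  k1 = (-0.490969, -0.575362)
  predictor → (0.074977, -0.634809)
  k2 = (-0.634809, -0.218182)
  → (0.056997, -0.590162)
(x(0.5), y(0.5)) ≈ (0.0570, -0.5902)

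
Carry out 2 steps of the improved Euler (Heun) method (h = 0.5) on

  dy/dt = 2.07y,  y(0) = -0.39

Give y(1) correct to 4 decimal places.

Heun: k1 = f(t_n, y_n); k2 = f(t_n + h, y_n + h·k1); y_{n+1} = y_n + (h/2)·(k1 + k2).
t=0.000000, y=-0.390000:
  k1 = f(0.000000, -0.390000) = -0.807300
  k2 = f(0.500000, -0.793650) = -1.642855
  y ← -0.390000 + (0.5/2)·(-0.807300 + (-1.642855)) = -1.002539
t=0.500000, y=-1.002539:
  k1 = f(0.500000, -1.002539) = -2.075255
  k2 = f(1.000000, -2.040167) = -4.223145
  y ← -1.002539 + (0.5/2)·(-2.075255 + (-4.223145)) = -2.577139
y(1) ≈ -2.5771

-2.5771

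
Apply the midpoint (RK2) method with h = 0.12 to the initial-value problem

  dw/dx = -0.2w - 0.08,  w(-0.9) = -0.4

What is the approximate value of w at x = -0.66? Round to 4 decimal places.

Midpoint: k1 = f(x_n, w_n); k2 = f(x_n + h/2, w_n + (h/2)·k1); w_{n+1} = w_n + h·k2.
x=-0.900000, w=-0.400000:
  k1 = f(-0.900000, -0.400000) = 0.000000
  k2 = f(-0.840000, -0.400000) = 0.000000
  w ← -0.400000 + 0.12·0.000000 = -0.400000
x=-0.780000, w=-0.400000:
  k1 = f(-0.780000, -0.400000) = 0.000000
  k2 = f(-0.720000, -0.400000) = 0.000000
  w ← -0.400000 + 0.12·0.000000 = -0.400000
w(-0.66) ≈ -0.4000

-0.4000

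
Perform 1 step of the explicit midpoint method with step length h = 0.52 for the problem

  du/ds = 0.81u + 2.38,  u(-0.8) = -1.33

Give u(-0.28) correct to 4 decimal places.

-0.5099

Midpoint: k1 = f(s_n, u_n); k2 = f(s_n + h/2, u_n + (h/2)·k1); u_{n+1} = u_n + h·k2.
s=-0.800000, u=-1.330000:
  k1 = f(-0.800000, -1.330000) = 1.302700
  k2 = f(-0.540000, -0.991298) = 1.577049
  u ← -1.330000 + 0.52·1.577049 = -0.509935
u(-0.28) ≈ -0.5099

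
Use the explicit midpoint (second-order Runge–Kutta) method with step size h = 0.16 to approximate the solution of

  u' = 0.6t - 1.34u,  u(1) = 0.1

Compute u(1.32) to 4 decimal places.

Midpoint: k1 = f(t_n, u_n); k2 = f(t_n + h/2, u_n + (h/2)·k1); u_{n+1} = u_n + h·k2.
t=1.000000, u=0.100000:
  k1 = f(1.000000, 0.100000) = 0.466000
  k2 = f(1.080000, 0.137280) = 0.464045
  u ← 0.100000 + 0.16·0.464045 = 0.174247
t=1.160000, u=0.174247:
  k1 = f(1.160000, 0.174247) = 0.462509
  k2 = f(1.240000, 0.211248) = 0.460928
  u ← 0.174247 + 0.16·0.460928 = 0.247996
u(1.32) ≈ 0.2480

0.2480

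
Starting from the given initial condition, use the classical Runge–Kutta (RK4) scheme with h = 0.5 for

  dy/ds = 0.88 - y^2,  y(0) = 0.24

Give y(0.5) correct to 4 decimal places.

0.5845

RK4: k1 = f(s_n, y_n); k2 = f(s_n + h/2, y_n + (h/2)·k1); k3 = f(s_n + h/2, y_n + (h/2)·k2); k4 = f(s_n + h, y_n + h·k3); y_{n+1} = y_n + (h/6)·(k1 + 2k2 + 2k3 + k4).
s=0.000000, y=0.240000:
  k1 = f(0.000000, 0.240000) = 0.822400
  k2 = f(0.250000, 0.445600) = 0.681441
  k3 = f(0.250000, 0.410360) = 0.711605
  k4 = f(0.500000, 0.595802) = 0.525020
  y ← 0.240000 + (0.5/6)·(k1 + 2k2 + 2k3 + k4) = 0.584459
y(0.5) ≈ 0.5845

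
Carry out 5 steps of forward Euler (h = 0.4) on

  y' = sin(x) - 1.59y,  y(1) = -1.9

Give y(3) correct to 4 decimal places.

Euler: y_{n+1} = y_n + h·f(x_n, y_n).
x=1.000000, y=-1.900000: f=3.862471 → y ← -1.900000 + 0.4·3.862471 = -0.355012
x=1.400000, y=-0.355012: f=1.549918 → y ← -0.355012 + 0.4·1.549918 = 0.264956
x=1.800000, y=0.264956: f=0.552568 → y ← 0.264956 + 0.4·0.552568 = 0.485983
x=2.200000, y=0.485983: f=0.035784 → y ← 0.485983 + 0.4·0.035784 = 0.500296
x=2.600000, y=0.500296: f=-0.279970 → y ← 0.500296 + 0.4·(-0.279970) = 0.388308
y(3) ≈ 0.3883

0.3883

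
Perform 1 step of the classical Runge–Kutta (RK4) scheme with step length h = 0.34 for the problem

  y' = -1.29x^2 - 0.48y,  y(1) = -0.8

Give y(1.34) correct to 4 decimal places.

-1.2418

RK4: k1 = f(x_n, y_n); k2 = f(x_n + h/2, y_n + (h/2)·k1); k3 = f(x_n + h/2, y_n + (h/2)·k2); k4 = f(x_n + h, y_n + h·k3); y_{n+1} = y_n + (h/6)·(k1 + 2k2 + 2k3 + k4).
x=1.000000, y=-0.800000:
  k1 = f(1.000000, -0.800000) = -0.906000
  k2 = f(1.170000, -0.954020) = -1.307951
  k3 = f(1.170000, -1.022352) = -1.275152
  k4 = f(1.340000, -1.233552) = -1.724219
  y ← -0.800000 + (0.34/6)·(k1 + 2k2 + 2k3 + k4) = -1.241797
y(1.34) ≈ -1.2418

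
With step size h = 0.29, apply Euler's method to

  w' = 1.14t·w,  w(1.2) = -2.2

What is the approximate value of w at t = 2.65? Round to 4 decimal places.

Euler: w_{n+1} = w_n + h·f(t_n, w_n).
t=1.200000, w=-2.200000: f=-3.009600 → w ← -2.200000 + 0.29·(-3.009600) = -3.072784
t=1.490000, w=-3.072784: f=-5.219431 → w ← -3.072784 + 0.29·(-5.219431) = -4.586419
t=1.780000, w=-4.586419: f=-9.306761 → w ← -4.586419 + 0.29·(-9.306761) = -7.285380
t=2.070000, w=-7.285380: f=-17.192039 → w ← -7.285380 + 0.29·(-17.192039) = -12.271071
t=2.360000, w=-12.271071: f=-33.014090 → w ← -12.271071 + 0.29·(-33.014090) = -21.845157
w(2.65) ≈ -21.8452

-21.8452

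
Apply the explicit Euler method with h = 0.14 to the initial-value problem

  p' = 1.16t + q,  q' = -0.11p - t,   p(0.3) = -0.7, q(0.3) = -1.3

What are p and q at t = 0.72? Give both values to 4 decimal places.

Euler on (p,q): p_{n+1} = p_n + h·p', q_{n+1} = q_n + h·q'.
0.300000: (-0.700000, -1.300000); f=(-0.952000, -0.223000) → (-0.833280, -1.331220)
0.440000: (-0.833280, -1.331220); f=(-0.820820, -0.348339) → (-0.948195, -1.379987)
0.580000: (-0.948195, -1.379987); f=(-0.707187, -0.475699) → (-1.047201, -1.446585)
(p(0.72), q(0.72)) ≈ (-1.0472, -1.4466)

-1.0472, -1.4466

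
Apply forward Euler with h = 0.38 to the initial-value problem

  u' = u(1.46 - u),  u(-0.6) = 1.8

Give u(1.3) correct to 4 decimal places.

Euler: u_{n+1} = u_n + h·f(s_n, u_n).
s=-0.600000, u=1.800000: f=-0.612000 → u ← 1.800000 + 0.38·(-0.612000) = 1.567440
s=-0.220000, u=1.567440: f=-0.168406 → u ← 1.567440 + 0.38·(-0.168406) = 1.503446
s=0.160000, u=1.503446: f=-0.065318 → u ← 1.503446 + 0.38·(-0.065318) = 1.478625
s=0.540000, u=1.478625: f=-0.027539 → u ← 1.478625 + 0.38·(-0.027539) = 1.468160
s=0.920000, u=1.468160: f=-0.011980 → u ← 1.468160 + 0.38·(-0.011980) = 1.463608
u(1.3) ≈ 1.4636

1.4636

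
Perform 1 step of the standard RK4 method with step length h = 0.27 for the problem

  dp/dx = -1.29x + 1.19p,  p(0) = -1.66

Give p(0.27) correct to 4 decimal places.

RK4: k1 = f(x_n, p_n); k2 = f(x_n + h/2, p_n + (h/2)·k1); k3 = f(x_n + h/2, p_n + (h/2)·k2); k4 = f(x_n + h, p_n + h·k3); p_{n+1} = p_n + (h/6)·(k1 + 2k2 + 2k3 + k4).
x=0.000000, p=-1.660000:
  k1 = f(0.000000, -1.660000) = -1.975400
  k2 = f(0.135000, -1.926679) = -2.466898
  k3 = f(0.135000, -1.993031) = -2.545857
  k4 = f(0.270000, -2.347381) = -3.141684
  p ← -1.660000 + (0.27/6)·(k1 + 2k2 + 2k3 + k4) = -2.341417
p(0.27) ≈ -2.3414

-2.3414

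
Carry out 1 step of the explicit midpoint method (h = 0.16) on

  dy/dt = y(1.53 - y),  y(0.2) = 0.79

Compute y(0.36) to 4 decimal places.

Midpoint: k1 = f(t_n, y_n); k2 = f(t_n + h/2, y_n + (h/2)·k1); y_{n+1} = y_n + h·k2.
t=0.200000, y=0.790000:
  k1 = f(0.200000, 0.790000) = 0.584600
  k2 = f(0.280000, 0.836768) = 0.580074
  y ← 0.790000 + 0.16·0.580074 = 0.882812
y(0.36) ≈ 0.8828

0.8828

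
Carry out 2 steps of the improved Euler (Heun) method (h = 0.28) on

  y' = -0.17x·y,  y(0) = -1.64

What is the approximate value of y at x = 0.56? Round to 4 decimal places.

-1.5968

Heun: k1 = f(x_n, y_n); k2 = f(x_n + h, y_n + h·k1); y_{n+1} = y_n + (h/2)·(k1 + k2).
x=0.000000, y=-1.640000:
  k1 = f(0.000000, -1.640000) = 0.000000
  k2 = f(0.280000, -1.640000) = 0.078064
  y ← -1.640000 + (0.28/2)·(0.000000 + 0.078064) = -1.629071
x=0.280000, y=-1.629071:
  k1 = f(0.280000, -1.629071) = 0.077544
  k2 = f(0.560000, -1.607359) = 0.153021
  y ← -1.629071 + (0.28/2)·(0.077544 + 0.153021) = -1.596792
y(0.56) ≈ -1.5968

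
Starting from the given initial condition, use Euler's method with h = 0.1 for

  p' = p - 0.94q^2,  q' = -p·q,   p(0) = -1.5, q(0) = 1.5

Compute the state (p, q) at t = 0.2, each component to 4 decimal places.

Euler on (p,q): p_{n+1} = p_n + h·p', q_{n+1} = q_n + h·q'.
0.000000: (-1.500000, 1.500000); f=(-3.615000, 2.250000) → (-1.861500, 1.725000)
0.100000: (-1.861500, 1.725000); f=(-4.658587, 3.211088) → (-2.327359, 2.046109)
(p(0.2), q(0.2)) ≈ (-2.3274, 2.0461)

-2.3274, 2.0461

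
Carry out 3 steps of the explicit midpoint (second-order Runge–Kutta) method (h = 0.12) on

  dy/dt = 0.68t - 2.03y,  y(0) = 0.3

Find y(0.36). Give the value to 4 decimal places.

0.1814

Midpoint: k1 = f(t_n, y_n); k2 = f(t_n + h/2, y_n + (h/2)·k1); y_{n+1} = y_n + h·k2.
t=0.000000, y=0.300000:
  k1 = f(0.000000, 0.300000) = -0.609000
  k2 = f(0.060000, 0.263460) = -0.494024
  y ← 0.300000 + 0.12·(-0.494024) = 0.240717
t=0.120000, y=0.240717:
  k1 = f(0.120000, 0.240717) = -0.407056
  k2 = f(0.180000, 0.216294) = -0.316676
  y ← 0.240717 + 0.12·(-0.316676) = 0.202716
t=0.240000, y=0.202716:
  k1 = f(0.240000, 0.202716) = -0.248313
  k2 = f(0.300000, 0.187817) = -0.177269
  y ← 0.202716 + 0.12·(-0.177269) = 0.181444
y(0.36) ≈ 0.1814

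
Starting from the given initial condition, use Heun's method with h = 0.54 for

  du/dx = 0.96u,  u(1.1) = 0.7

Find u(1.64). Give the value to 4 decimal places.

1.1569

Heun: k1 = f(x_n, u_n); k2 = f(x_n + h, u_n + h·k1); u_{n+1} = u_n + (h/2)·(k1 + k2).
x=1.100000, u=0.700000:
  k1 = f(1.100000, 0.700000) = 0.672000
  k2 = f(1.640000, 1.062880) = 1.020365
  u ← 0.700000 + (0.54/2)·(0.672000 + 1.020365) = 1.156938
u(1.64) ≈ 1.1569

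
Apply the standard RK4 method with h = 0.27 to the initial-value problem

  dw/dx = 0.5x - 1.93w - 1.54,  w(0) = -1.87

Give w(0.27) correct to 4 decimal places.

-1.4194

RK4: k1 = f(x_n, w_n); k2 = f(x_n + h/2, w_n + (h/2)·k1); k3 = f(x_n + h/2, w_n + (h/2)·k2); k4 = f(x_n + h, w_n + h·k3); w_{n+1} = w_n + (h/6)·(k1 + 2k2 + 2k3 + k4).
x=0.000000, w=-1.870000:
  k1 = f(0.000000, -1.870000) = 2.069100
  k2 = f(0.135000, -1.590672) = 1.597496
  k3 = f(0.135000, -1.654338) = 1.720372
  k4 = f(0.270000, -1.405499) = 1.307614
  w ← -1.870000 + (0.27/6)·(k1 + 2k2 + 2k3 + k4) = -1.419440
w(0.27) ≈ -1.4194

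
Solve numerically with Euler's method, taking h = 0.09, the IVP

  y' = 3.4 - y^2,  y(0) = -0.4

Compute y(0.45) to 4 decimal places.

Euler: y_{n+1} = y_n + h·f(s_n, y_n).
s=0.000000, y=-0.400000: f=3.240000 → y ← -0.400000 + 0.09·3.240000 = -0.108400
s=0.090000, y=-0.108400: f=3.388249 → y ← -0.108400 + 0.09·3.388249 = 0.196542
s=0.180000, y=0.196542: f=3.361371 → y ← 0.196542 + 0.09·3.361371 = 0.499066
s=0.270000, y=0.499066: f=3.150933 → y ← 0.499066 + 0.09·3.150933 = 0.782650
s=0.360000, y=0.782650: f=2.787459 → y ← 0.782650 + 0.09·2.787459 = 1.033521
y(0.45) ≈ 1.0335

1.0335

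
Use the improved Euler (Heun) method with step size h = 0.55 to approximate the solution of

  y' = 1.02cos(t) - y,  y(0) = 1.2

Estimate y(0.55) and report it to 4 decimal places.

1.0869

Heun: k1 = f(t_n, y_n); k2 = f(t_n + h, y_n + h·k1); y_{n+1} = y_n + (h/2)·(k1 + k2).
t=0.000000, y=1.200000:
  k1 = f(0.000000, 1.200000) = -0.180000
  k2 = f(0.550000, 1.101000) = -0.231425
  y ← 1.200000 + (0.55/2)·(-0.180000 + (-0.231425)) = 1.086858
y(0.55) ≈ 1.0869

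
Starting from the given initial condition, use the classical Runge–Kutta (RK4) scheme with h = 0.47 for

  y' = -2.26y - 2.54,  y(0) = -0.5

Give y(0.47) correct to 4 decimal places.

RK4: k1 = f(x_n, y_n); k2 = f(x_n + h/2, y_n + (h/2)·k1); k3 = f(x_n + h/2, y_n + (h/2)·k2); k4 = f(x_n + h, y_n + h·k3); y_{n+1} = y_n + (h/6)·(k1 + 2k2 + 2k3 + k4).
x=0.000000, y=-0.500000:
  k1 = f(0.000000, -0.500000) = -1.410000
  k2 = f(0.235000, -0.831350) = -0.661149
  k3 = f(0.235000, -0.655370) = -1.058864
  k4 = f(0.470000, -0.997666) = -0.285275
  y ← -0.500000 + (0.47/6)·(k1 + 2k2 + 2k3 + k4) = -0.902265
y(0.47) ≈ -0.9023

-0.9023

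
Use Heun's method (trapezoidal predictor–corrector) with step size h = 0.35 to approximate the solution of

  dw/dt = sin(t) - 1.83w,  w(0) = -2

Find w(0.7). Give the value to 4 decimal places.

Heun: k1 = f(t_n, w_n); k2 = f(t_n + h, w_n + h·k1); w_{n+1} = w_n + (h/2)·(k1 + k2).
t=0.000000, w=-2.000000:
  k1 = f(0.000000, -2.000000) = 3.660000
  k2 = f(0.350000, -0.719000) = 1.658668
  w ← -2.000000 + (0.35/2)·(3.660000 + 1.658668) = -1.069233
t=0.350000, w=-1.069233:
  k1 = f(0.350000, -1.069233) = 2.299594
  k2 = f(0.700000, -0.264375) = 1.128024
  w ← -1.069233 + (0.35/2)·(2.299594 + 1.128024) = -0.469400
w(0.7) ≈ -0.4694

-0.4694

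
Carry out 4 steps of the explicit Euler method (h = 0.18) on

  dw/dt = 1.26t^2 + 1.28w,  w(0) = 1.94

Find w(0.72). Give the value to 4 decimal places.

Euler: w_{n+1} = w_n + h·f(t_n, w_n).
t=0.000000, w=1.940000: f=2.483200 → w ← 1.940000 + 0.18·2.483200 = 2.386976
t=0.180000, w=2.386976: f=3.096153 → w ← 2.386976 + 0.18·3.096153 = 2.944284
t=0.360000, w=2.944284: f=3.931979 → w ← 2.944284 + 0.18·3.931979 = 3.652040
t=0.540000, w=3.652040: f=5.042027 → w ← 3.652040 + 0.18·5.042027 = 4.559605
w(0.72) ≈ 4.5596

4.5596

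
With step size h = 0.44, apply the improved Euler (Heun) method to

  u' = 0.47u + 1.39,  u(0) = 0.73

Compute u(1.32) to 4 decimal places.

3.8740

Heun: k1 = f(t_n, u_n); k2 = f(t_n + h, u_n + h·k1); u_{n+1} = u_n + (h/2)·(k1 + k2).
t=0.000000, u=0.730000:
  k1 = f(0.000000, 0.730000) = 1.733100
  k2 = f(0.440000, 1.492564) = 2.091505
  u ← 0.730000 + (0.44/2)·(1.733100 + 2.091505) = 1.571413
t=0.440000, u=1.571413:
  k1 = f(0.440000, 1.571413) = 2.128564
  k2 = f(0.880000, 2.507981) = 2.568751
  u ← 1.571413 + (0.44/2)·(2.128564 + 2.568751) = 2.604823
t=0.880000, u=2.604823:
  k1 = f(0.880000, 2.604823) = 2.614267
  k2 = f(1.320000, 3.755100) = 3.154897
  u ← 2.604823 + (0.44/2)·(2.614267 + 3.154897) = 3.874038
u(1.32) ≈ 3.8740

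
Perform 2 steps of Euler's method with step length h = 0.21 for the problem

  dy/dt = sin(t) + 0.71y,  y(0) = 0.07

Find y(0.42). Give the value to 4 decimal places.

0.1362

Euler: y_{n+1} = y_n + h·f(t_n, y_n).
t=0.000000, y=0.070000: f=0.049700 → y ← 0.070000 + 0.21·0.049700 = 0.080437
t=0.210000, y=0.080437: f=0.265570 → y ← 0.080437 + 0.21·0.265570 = 0.136207
y(0.42) ≈ 0.1362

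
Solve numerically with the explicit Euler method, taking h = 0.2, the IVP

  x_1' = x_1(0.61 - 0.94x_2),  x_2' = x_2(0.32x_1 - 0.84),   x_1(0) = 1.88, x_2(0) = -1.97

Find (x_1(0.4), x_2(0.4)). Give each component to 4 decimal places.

Euler on (x_1,x_2): x_1_{n+1} = x_1_n + h·x_1', x_2_{n+1} = x_2_n + h·x_2'.
0.000000: (1.880000, -1.970000); f=(4.628184, 0.469648) → (2.805637, -1.876070)
0.200000: (2.805637, -1.876070); f=(6.659196, -0.108444) → (4.137476, -1.897759)
(x_1(0.4), x_2(0.4)) ≈ (4.1375, -1.8978)

4.1375, -1.8978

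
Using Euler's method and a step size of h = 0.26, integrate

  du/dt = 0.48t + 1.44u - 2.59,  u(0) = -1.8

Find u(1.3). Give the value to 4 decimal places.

-15.3792

Euler: u_{n+1} = u_n + h·f(t_n, u_n).
t=0.000000, u=-1.800000: f=-5.182000 → u ← -1.800000 + 0.26·(-5.182000) = -3.147320
t=0.260000, u=-3.147320: f=-6.997341 → u ← -3.147320 + 0.26·(-6.997341) = -4.966629
t=0.520000, u=-4.966629: f=-9.492345 → u ← -4.966629 + 0.26·(-9.492345) = -7.434638
t=0.780000, u=-7.434638: f=-12.921479 → u ← -7.434638 + 0.26·(-12.921479) = -10.794223
t=1.040000, u=-10.794223: f=-17.634481 → u ← -10.794223 + 0.26·(-17.634481) = -15.379188
u(1.3) ≈ -15.3792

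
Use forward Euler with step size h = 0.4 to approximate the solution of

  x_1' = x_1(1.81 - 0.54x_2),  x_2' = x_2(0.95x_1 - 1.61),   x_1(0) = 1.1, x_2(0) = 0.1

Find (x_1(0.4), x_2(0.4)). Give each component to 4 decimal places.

Euler on (x_1,x_2): x_1_{n+1} = x_1_n + h·x_1', x_2_{n+1} = x_2_n + h·x_2'.
0.000000: (1.100000, 0.100000); f=(1.931600, -0.056500) → (1.872640, 0.077400)
(x_1(0.4), x_2(0.4)) ≈ (1.8726, 0.0774)

1.8726, 0.0774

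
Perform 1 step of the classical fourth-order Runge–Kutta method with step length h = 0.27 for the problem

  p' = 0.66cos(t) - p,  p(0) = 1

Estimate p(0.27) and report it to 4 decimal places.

RK4: k1 = f(t_n, p_n); k2 = f(t_n + h/2, p_n + (h/2)·k1); k3 = f(t_n + h/2, p_n + (h/2)·k2); k4 = f(t_n + h, p_n + h·k3); p_{n+1} = p_n + (h/6)·(k1 + 2k2 + 2k3 + k4).
t=0.000000, p=1.000000:
  k1 = f(0.000000, 1.000000) = -0.340000
  k2 = f(0.135000, 0.954100) = -0.300105
  k3 = f(0.135000, 0.959486) = -0.305491
  k4 = f(0.270000, 0.917517) = -0.281429
  p ← 1.000000 + (0.27/6)·(k1 + 2k2 + 2k3 + k4) = 0.917532
p(0.27) ≈ 0.9175

0.9175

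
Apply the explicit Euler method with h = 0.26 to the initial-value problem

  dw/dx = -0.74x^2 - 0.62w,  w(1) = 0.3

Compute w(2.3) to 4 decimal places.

-1.7757

Euler: w_{n+1} = w_n + h·f(x_n, w_n).
x=1.000000, w=0.300000: f=-0.926000 → w ← 0.300000 + 0.26·(-0.926000) = 0.059240
x=1.260000, w=0.059240: f=-1.211553 → w ← 0.059240 + 0.26·(-1.211553) = -0.255764
x=1.520000, w=-0.255764: f=-1.551122 → w ← -0.255764 + 0.26·(-1.551122) = -0.659056
x=1.780000, w=-0.659056: f=-1.936002 → w ← -0.659056 + 0.26·(-1.936002) = -1.162416
x=2.040000, w=-1.162416: f=-2.358886 → w ← -1.162416 + 0.26·(-2.358886) = -1.775726
w(2.3) ≈ -1.7757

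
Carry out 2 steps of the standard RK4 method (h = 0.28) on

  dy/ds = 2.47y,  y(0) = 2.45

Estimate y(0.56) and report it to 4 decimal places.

9.7552

RK4: k1 = f(s_n, y_n); k2 = f(s_n + h/2, y_n + (h/2)·k1); k3 = f(s_n + h/2, y_n + (h/2)·k2); k4 = f(s_n + h, y_n + h·k3); y_{n+1} = y_n + (h/6)·(k1 + 2k2 + 2k3 + k4).
s=0.000000, y=2.450000:
  k1 = f(0.000000, 2.450000) = 6.051500
  k2 = f(0.140000, 3.297210) = 8.144109
  k3 = f(0.140000, 3.590175) = 8.867733
  k4 = f(0.280000, 4.932965) = 12.184424
  y ← 2.450000 + (0.28/6)·(k1 + 2k2 + 2k3 + k4) = 4.888782
s=0.280000, y=4.888782:
  k1 = f(0.280000, 4.888782) = 12.075291
  k2 = f(0.420000, 6.579322) = 16.250926
  k3 = f(0.420000, 7.163911) = 17.694861
  k4 = f(0.560000, 9.843343) = 24.313057
  y ← 4.888782 + (0.28/6)·(k1 + 2k2 + 2k3 + k4) = 9.755178
y(0.56) ≈ 9.7552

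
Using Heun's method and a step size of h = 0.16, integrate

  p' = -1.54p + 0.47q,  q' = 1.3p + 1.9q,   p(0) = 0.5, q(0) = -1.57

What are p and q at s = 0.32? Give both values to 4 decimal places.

0.0606, -2.6914

Heun on (p,q): k1 = f(s_n, state_n); k2 = f(s_n + h, state_n + h·k1); state_{n+1} = state_n + (h/2)·(k1 + k2).
0.000000: (0.500000, -1.570000)
  k1 = (-1.507900, -2.333000)
  predictor → (0.258736, -1.943280)
  k2 = (-1.311795, -3.355875)
  → (0.274424, -2.025110)
0.160000: (0.274424, -2.025110)
  k1 = (-1.374415, -3.490957)
  predictor → (0.054518, -2.583663)
  k2 = (-1.298279, -4.838087)
  → (0.060609, -2.691434)
(p(0.32), q(0.32)) ≈ (0.0606, -2.6914)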